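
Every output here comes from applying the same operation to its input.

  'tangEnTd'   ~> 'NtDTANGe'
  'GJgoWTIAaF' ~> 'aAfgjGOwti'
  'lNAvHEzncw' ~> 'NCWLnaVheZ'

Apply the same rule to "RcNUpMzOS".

ZosrCnuPm

What's happening: flip the case of every letter, then move the last 3 characters to the front (rotate right by 3).
Applying both steps to "RcNUpMzOS": "rCnuPmZos", then "ZosrCnuPm".
(Check on "tangEnTd": → "TANGeNtD" → "NtDTANGe" ✓)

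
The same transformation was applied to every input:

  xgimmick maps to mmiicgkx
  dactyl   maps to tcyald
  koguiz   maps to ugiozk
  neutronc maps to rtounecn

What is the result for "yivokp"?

What's happening: swap the front and back halves of the string, then take characters alternately from the front and the back (1st, last, 2nd, 2nd-last, ...).
For "yivokp", step one produces "okpyiv"; step two turns that into "ovkipy".

ovkipy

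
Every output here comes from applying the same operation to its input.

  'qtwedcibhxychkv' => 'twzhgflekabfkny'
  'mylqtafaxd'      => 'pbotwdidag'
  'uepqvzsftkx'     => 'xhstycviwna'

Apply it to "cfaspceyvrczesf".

Each output is the input with this applied: shift every letter 3 places forward in the alphabet (wrapping around).
"cfaspceyvrczesf" → "fidvsfhbyufchvi".

fidvsfhbyufchvi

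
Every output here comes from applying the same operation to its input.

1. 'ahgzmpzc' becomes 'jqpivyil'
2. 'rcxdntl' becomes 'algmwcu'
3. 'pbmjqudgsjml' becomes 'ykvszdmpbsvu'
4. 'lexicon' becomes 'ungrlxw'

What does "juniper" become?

Looking at the pairs, the operation is to shift every letter 9 places forward in the alphabet (wrapping around).
So "juniper" becomes "sdwryna".

sdwryna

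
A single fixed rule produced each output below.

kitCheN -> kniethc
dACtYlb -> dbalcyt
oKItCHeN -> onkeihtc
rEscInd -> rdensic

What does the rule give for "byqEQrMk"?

In each case the input is transformed by: take characters alternately from the front and the back (1st, last, 2nd, 2nd-last, ...), then convert every letter to lowercase.
Applying both steps to "byqEQrMk": "bkyMqrEQ", then "bkymqreq".

bkymqreq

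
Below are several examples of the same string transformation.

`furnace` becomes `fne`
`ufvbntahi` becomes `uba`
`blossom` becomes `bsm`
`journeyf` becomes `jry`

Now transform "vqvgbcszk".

The pattern: keep one character in every 3, starting at position 1 (positions 1st, 4th, 7th, ...).
So "vqvgbcszk" becomes "vgs".

vgs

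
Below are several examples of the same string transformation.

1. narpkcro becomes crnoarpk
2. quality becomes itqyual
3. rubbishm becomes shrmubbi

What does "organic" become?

niocrga

Each output is the input with this applied: swap the first and last characters, then move the last 3 characters to the front (rotate right by 3).
Starting from "organic": after the first operation, "crganio"; after the second, "niocrga".
(Check on "rubbishm": → "mubbishr" → "shrmubbi" ✓)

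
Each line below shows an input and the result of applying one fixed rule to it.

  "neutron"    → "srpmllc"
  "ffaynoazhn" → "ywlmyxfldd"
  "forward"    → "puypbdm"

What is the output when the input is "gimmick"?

What's happening: shift every letter 2 places backward in the alphabet (wrapping around), then move the first 2 characters to the end (rotate left by 2).
Doing the same to "gimmick": "kkgaieg".

kkgaieg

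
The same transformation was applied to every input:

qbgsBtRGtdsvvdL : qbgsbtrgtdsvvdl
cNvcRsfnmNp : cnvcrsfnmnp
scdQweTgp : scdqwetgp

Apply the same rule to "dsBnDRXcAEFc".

Rule — convert every letter to lowercase.
Applying that to "dsBnDRXcAEFc" gives "dsbndrxcaefc".

dsbndrxcaefc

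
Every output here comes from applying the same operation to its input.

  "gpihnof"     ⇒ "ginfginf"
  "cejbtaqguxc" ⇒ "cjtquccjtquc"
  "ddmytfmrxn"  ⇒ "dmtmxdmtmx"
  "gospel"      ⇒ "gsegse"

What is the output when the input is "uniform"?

In each case the input is transformed by: keep every other character starting from the first (positions 1st, 3rd, 5th, ...), then write the whole string twice.
Applying both steps to "uniform": "uiom", then "uiomuiom".
(Check on "cejbtaqguxc": → "cjtquc" → "cjtquccjtquc" ✓)

uiomuiom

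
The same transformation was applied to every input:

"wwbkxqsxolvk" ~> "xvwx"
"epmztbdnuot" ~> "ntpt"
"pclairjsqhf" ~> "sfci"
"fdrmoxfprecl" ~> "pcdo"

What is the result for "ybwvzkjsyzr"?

srbz

The rule is to keep one character in every 3, starting at position 2 (positions 2nd, 5th, 8th, ...), then move the last 2 characters to the front (rotate right by 2).
"ybwvzkjsyzr" → "bzsr" → "srbz".
(Check on "wwbkxqsxolvk": → "wxxv" → "xvwx" ✓)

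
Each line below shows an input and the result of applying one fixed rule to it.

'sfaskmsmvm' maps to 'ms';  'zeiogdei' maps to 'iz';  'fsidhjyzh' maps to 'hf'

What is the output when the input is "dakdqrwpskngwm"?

md

The rule is to move the first character to the end, then keep only the last 2 characters.
"dakdqrwpskngwm" → "akdqrwpskngwmd" → "md".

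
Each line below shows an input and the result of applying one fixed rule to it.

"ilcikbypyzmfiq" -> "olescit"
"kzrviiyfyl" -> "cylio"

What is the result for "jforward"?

Rule — shift every letter 3 places forward in the alphabet (wrapping around), then keep every other character starting from the second (positions 2nd, 4th, 6th, ...).
"jforward" → "iudg".

iudg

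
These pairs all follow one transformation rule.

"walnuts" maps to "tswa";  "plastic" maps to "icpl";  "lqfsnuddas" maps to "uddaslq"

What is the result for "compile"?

The pattern: move the first 2 characters to the end (rotate left by 2), then delete the first 3 characters.
On "compile": the first step gives "mpileco", and the second then gives "leco".

leco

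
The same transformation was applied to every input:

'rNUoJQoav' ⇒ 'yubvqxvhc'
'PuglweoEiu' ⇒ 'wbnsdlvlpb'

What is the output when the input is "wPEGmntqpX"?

dwlntuaxwe

Each output is the input with this applied: shift every letter 7 places forward in the alphabet (wrapping around), then convert every letter to lowercase.
For "wPEGmntqpX", step one produces "dWLNtuaxwE"; step two turns that into "dwlntuaxwe".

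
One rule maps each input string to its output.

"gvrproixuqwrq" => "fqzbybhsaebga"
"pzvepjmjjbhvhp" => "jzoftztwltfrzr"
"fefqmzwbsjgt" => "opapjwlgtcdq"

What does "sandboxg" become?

The pattern: swap each adjacent pair of characters (1↔2, 3↔4, ...), then shift every letter 10 places forward in the alphabet (wrapping around).
For "sandboxg", step one produces "asdnobgx"; step two turns that into "kcnxylqh".

kcnxylqh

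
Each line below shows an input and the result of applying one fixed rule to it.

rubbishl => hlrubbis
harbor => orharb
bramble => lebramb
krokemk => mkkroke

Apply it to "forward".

rdforwa

Each output is the input with this applied: move the last 2 characters to the front (rotate right by 2).
For "forward" the result is "rdforwa".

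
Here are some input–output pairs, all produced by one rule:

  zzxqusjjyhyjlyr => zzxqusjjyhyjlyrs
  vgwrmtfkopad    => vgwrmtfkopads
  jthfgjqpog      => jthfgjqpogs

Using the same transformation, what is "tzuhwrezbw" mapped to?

tzuhwrezbws

The pattern: append "s".
"tzuhwrezbw" → "tzuhwrezbws".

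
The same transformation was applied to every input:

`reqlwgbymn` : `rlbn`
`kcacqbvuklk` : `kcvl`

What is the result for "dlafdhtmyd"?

dftd

The transformation: keep one character in every 3, starting at position 1 (positions 1st, 4th, 7th, ...).
"dlafdhtmyd" → "dftd".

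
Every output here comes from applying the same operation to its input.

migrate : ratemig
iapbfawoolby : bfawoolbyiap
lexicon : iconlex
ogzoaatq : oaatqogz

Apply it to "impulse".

ulseimp

Each output is the input with this applied: move the first 3 characters to the end (rotate left by 3).
Doing the same to "impulse": "ulseimp".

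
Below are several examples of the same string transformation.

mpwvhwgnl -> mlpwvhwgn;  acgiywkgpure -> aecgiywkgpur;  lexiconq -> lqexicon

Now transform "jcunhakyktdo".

Looking at the pairs, the operation is to swap the first and last characters, then move the last character to the front.
Working it through for "jcunhakyktdo": intermediate "ocunhakyktdj", final "jocunhakyktd".

jocunhakyktd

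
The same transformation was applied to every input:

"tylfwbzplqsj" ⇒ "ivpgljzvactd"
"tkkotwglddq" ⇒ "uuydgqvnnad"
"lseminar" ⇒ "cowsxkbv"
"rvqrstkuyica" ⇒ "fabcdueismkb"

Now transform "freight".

The rule is to move the first character to the end, then shift every letter 10 places forward in the alphabet (wrapping around).
On "freight": the first step gives "reightf", and the second then gives "bosqrdp".

bosqrdp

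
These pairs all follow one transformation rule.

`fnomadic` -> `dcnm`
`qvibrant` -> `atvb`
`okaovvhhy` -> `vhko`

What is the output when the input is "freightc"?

Each output is the input with this applied: keep every other character starting from the second (positions 2nd, 4th, 6th, ...), then move the first 2 characters to the end (rotate left by 2).
Applying both steps to "freightc": "rihc", then "hcri".

hcri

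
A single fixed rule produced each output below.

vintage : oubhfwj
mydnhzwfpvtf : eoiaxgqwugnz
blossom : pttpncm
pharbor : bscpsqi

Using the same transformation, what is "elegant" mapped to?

The pattern: shift every letter 1 place forward in the alphabet (wrapping around), then move the first 2 characters to the end (rotate left by 2).
On "elegant" that produces "fhboufm".

fhboufm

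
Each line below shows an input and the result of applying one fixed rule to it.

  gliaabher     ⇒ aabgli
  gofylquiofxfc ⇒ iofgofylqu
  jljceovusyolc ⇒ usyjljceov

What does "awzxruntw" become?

Looking at the pairs, the operation is to delete the last 3 characters, then move the last 3 characters to the front (rotate right by 3).
Starting from "awzxruntw": after the first operation, "awzxru"; after the second, "xruawz".

xruawz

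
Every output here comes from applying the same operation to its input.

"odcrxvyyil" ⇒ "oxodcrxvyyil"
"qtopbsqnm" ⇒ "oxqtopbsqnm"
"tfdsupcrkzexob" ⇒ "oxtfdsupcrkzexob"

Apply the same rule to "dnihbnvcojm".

In each case the input is transformed by: prepend "ox".
So "dnihbnvcojm" becomes "oxdnihbnvcojm".

oxdnihbnvcojm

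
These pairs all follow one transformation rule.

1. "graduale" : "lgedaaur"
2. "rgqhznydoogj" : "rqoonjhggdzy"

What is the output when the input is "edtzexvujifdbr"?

In each case the input is transformed by: sort the characters into reverse alphabetical order, then move the first 2 characters to the end (rotate left by 2).
For "edtzexvujifdbr", step one produces "zxvutrjifeeddb"; step two turns that into "vutrjifeeddbzx".

vutrjifeeddbzx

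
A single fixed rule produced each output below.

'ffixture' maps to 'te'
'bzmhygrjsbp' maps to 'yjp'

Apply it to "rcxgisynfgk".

The rule is to move the first 2 characters to the end (rotate left by 2), then keep one character in every 3, starting at position 3 (positions 3rd, 6th, 9th, ...).
"rcxgisynfgk" → "ink".
(Check on "bzmhygrjsbp": → "mhygrjsbpbz" → "yjp" ✓)

ink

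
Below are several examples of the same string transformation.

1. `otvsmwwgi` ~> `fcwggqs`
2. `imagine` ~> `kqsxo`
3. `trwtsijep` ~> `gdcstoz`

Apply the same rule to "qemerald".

wobkvn

The transformation: delete the first 2 characters, then shift every letter 10 places forward in the alphabet (wrapping around).
On "qemerald" that produces "wobkvn".
(Check on "imagine": → "agine" → "kqsxo" ✓)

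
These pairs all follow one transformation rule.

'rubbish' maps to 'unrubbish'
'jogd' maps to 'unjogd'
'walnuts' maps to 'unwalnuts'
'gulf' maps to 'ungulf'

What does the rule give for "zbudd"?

unzbudd

What's happening: prepend "un".
Doing the same to "zbudd": "unzbudd".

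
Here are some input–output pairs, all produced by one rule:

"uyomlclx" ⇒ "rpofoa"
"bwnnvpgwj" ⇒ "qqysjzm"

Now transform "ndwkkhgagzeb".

Looking at the pairs, the operation is to delete the first 2 characters, then shift every letter 3 places forward in the alphabet (wrapping around).
Applying both steps to "ndwkkhgagzeb": "wkkhgagzeb", then "znnkjdjche".

znnkjdjche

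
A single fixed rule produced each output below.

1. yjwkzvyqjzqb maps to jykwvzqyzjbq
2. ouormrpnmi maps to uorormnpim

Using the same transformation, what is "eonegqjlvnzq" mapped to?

oeenqgljnvqz

In each case the input is transformed by: swap each adjacent pair of characters (1↔2, 3↔4, ...).
"eonegqjlvnzq" → "oeenqgljnvqz".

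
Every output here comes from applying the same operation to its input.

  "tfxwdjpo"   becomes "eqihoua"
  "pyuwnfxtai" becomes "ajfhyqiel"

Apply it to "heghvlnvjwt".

What's happening: shift every letter 11 places forward in the alphabet (wrapping around), then delete the last character.
Starting from "heghvlnvjwt": after the first operation, "sprsgwyguhe"; after the second, "sprsgwyguh".

sprsgwyguh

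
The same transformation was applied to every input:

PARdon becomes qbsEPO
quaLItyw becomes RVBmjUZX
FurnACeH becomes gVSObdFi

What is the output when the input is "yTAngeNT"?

The rule is to flip the case of every letter, then shift every letter 1 place forward in the alphabet (wrapping around).
For "yTAngeNT" the result is "ZubOHFou".

ZubOHFou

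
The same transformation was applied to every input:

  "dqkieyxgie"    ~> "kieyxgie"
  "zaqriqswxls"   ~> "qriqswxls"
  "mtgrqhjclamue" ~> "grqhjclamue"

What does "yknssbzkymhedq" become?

The pattern: delete the first 2 characters.
Applying that to "yknssbzkymhedq" gives "nssbzkymhedq".

nssbzkymhedq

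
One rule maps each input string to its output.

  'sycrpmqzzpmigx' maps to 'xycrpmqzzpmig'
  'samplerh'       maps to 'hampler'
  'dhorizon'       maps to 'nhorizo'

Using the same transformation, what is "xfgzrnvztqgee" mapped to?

efgzrnvztqge

Each output is the input with this applied: delete the first character, then move the last character to the front.
Applying both steps to "xfgzrnvztqgee": "fgzrnvztqgee", then "efgzrnvztqge".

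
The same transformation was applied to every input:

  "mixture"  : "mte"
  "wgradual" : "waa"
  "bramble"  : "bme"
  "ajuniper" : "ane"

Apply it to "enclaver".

The transformation: keep one character in every 3, starting at position 1 (positions 1st, 4th, 7th, ...).
For "enclaver" the result is "ele".

ele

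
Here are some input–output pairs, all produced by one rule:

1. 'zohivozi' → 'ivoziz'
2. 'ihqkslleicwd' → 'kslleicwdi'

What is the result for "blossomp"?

What's happening: move the first 3 characters to the end (rotate left by 3), then delete the last 2 characters.
For "blossomp", step one produces "ssompblo"; step two turns that into "ssompb".

ssompb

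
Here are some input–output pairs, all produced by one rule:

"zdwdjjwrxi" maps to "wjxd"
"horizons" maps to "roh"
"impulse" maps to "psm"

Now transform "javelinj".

Rule — move the first 2 characters to the end (rotate left by 2), then keep one character in every 3, starting at position 1 (positions 1st, 4th, 7th, ...).
So "javelinj" becomes "vij".

vij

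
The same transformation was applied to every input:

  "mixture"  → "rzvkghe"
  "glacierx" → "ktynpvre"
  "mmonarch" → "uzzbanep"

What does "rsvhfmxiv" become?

Rule — move the last character to the front, then shift every letter 13 places forward in the alphabet (wrapping around) — i.e. ROT13.
On "rsvhfmxiv": the first step gives "vrsvhfmxi", and the second then gives "iefiuszkv".

iefiuszkv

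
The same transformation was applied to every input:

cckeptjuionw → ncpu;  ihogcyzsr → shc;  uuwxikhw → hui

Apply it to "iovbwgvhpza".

zowh

Each output is the input with this applied: move the last 2 characters to the front (rotate right by 2), then keep one character in every 3, starting at position 1 (positions 1st, 4th, 7th, ...).
Applying both steps to "iovbwgvhpza": "zaiovbwgvhp", then "zowh".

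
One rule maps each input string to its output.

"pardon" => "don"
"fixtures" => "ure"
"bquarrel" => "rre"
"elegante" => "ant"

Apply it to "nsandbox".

dbo

The rule is to swap the front and back halves of the string, then keep only the first 3 characters.
For "nsandbox", step one produces "dboxnsan"; step two turns that into "dbo".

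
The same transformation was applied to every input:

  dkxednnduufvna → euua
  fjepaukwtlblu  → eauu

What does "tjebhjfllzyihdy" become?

The rule is to keep only the vowels.
So "tjebhjfllzyihdy" becomes "ei".

ei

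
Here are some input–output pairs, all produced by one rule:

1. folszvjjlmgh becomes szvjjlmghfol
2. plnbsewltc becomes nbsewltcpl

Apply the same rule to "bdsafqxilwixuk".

fqxilwixukbdsa

What's happening: move the last 3 characters to the front (rotate right by 3), then swap the front and back halves of the string.
Applying that to "bdsafqxilwixuk" gives "fqxilwixukbdsa".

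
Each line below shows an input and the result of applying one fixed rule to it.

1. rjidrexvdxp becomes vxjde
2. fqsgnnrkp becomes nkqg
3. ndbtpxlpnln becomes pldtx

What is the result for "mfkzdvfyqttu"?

tufzvy

The transformation: keep every other character starting from the second (positions 2nd, 4th, 6th, ...), then move the last 2 characters to the front (rotate right by 2).
"mfkzdvfyqttu" → "fzvytu" → "tufzvy".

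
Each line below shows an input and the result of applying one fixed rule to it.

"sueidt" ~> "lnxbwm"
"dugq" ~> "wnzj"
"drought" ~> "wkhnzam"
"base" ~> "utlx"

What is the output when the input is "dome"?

whfx

In each case the input is transformed by: shift every letter 7 places backward in the alphabet (wrapping around).
"dome" → "whfx".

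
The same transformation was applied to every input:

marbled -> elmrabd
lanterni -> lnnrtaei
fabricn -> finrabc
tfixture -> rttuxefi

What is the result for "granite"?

inrtaeg

In each case the input is transformed by: sort the characters into alphabetical order, then move the first 3 characters to the end (rotate left by 3).
Working it through for "granite": intermediate "aeginrt", final "inrtaeg".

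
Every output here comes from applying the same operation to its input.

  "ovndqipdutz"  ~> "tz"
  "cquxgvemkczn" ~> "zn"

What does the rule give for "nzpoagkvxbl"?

The transformation: keep only the last 2 characters.
"nzpoagkvxbl" → "bl".

bl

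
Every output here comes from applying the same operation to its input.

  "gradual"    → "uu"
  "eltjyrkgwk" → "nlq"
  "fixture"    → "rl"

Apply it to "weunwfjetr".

ozn

The pattern: keep one character in every 3, starting at position 3 (positions 3rd, 6th, 9th, ...), then shift every letter 6 places backward in the alphabet (wrapping around).
For "weunwfjetr", step one produces "uft"; step two turns that into "ozn".
(Check on "fixture": → "xr" → "rl" ✓)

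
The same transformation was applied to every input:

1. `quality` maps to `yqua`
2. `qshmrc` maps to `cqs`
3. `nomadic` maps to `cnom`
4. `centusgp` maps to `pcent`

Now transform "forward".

Looking at the pairs, the operation is to move the last character to the front, then delete the last 3 characters.
Applying that to "forward" gives "dfor".
(Check on "quality": → "yqualit" → "yqua" ✓)

dfor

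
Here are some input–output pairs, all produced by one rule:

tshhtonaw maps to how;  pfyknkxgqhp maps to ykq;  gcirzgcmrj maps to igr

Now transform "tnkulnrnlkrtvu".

knlt

Looking at the pairs, the operation is to keep one character in every 3, starting at position 3 (positions 3rd, 6th, 9th, ...).
Applying that to "tnkulnrnlkrtvu" gives "knlt".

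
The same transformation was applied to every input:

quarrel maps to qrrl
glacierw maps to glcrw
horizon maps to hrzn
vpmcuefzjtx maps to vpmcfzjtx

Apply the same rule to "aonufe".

nf

Rule — remove every vowel.
On "aonufe" that produces "nf".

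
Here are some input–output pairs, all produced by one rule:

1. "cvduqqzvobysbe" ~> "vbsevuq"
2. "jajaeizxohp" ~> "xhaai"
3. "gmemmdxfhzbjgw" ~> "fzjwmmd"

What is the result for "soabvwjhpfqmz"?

What's happening: keep every other character starting from the second (positions 2nd, 4th, 6th, ...), then move the first 3 characters to the end (rotate left by 3).
Starting from "soabvwjhpfqmz": after the first operation, "obwhfm"; after the second, "hfmobw".

hfmobw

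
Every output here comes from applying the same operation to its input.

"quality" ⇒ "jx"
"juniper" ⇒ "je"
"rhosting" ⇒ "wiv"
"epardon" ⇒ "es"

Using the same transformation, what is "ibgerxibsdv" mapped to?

Each output is the input with this applied: keep one character in every 3, starting at position 2 (positions 2nd, 5th, 8th, ...), then shift every letter 11 places backward in the alphabet (wrapping around).
Applying both steps to "ibgerxibsdv": "brbv", then "qgqk".

qgqk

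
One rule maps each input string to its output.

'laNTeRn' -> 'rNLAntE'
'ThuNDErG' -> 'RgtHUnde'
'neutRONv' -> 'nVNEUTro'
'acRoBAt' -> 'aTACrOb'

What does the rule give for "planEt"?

eTPLAN

In each case the input is transformed by: move the last 2 characters to the front (rotate right by 2), then flip the case of every letter.
Working it through for "planEt": intermediate "Etplan", final "eTPLAN".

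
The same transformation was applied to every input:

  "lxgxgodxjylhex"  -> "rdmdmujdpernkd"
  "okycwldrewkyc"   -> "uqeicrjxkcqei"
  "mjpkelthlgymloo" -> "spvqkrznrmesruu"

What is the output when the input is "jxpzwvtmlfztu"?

Rule — shift every letter 6 places forward in the alphabet (wrapping around).
"jxpzwvtmlfztu" → "pdvfcbzsrlfza".

pdvfcbzsrlfza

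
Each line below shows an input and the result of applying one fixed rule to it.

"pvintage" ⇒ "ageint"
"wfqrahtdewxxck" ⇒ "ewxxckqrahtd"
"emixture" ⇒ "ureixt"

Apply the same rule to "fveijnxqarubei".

arubeieijnxq

Rule — delete the first 2 characters, then swap the front and back halves of the string.
Working it through for "fveijnxqarubei": intermediate "eijnxqarubei", final "arubeieijnxq".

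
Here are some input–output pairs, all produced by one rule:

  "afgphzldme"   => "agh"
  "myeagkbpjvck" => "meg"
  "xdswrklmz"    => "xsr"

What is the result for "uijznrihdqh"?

ujn

The pattern: keep every other character starting from the first (positions 1st, 3rd, 5th, ...), then keep only the first 3 characters.
On "uijznrihdqh": the first step gives "ujnidh", and the second then gives "ujn".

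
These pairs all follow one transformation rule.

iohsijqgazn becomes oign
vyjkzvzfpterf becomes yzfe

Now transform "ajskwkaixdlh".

The transformation: keep one character in every 3, starting at position 2 (positions 2nd, 5th, 8th, ...).
Applying that to "ajskwkaixdlh" gives "jwil".

jwil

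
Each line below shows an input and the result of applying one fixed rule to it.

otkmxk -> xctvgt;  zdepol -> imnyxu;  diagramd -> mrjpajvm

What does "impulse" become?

rvydubn

What's happening: shift every letter 9 places forward in the alphabet (wrapping around).
For "impulse" the result is "rvydubn".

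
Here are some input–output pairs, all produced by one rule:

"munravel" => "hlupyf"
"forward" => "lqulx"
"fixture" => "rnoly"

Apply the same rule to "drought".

ioabn

What's happening: shift every letter 6 places backward in the alphabet (wrapping around), then delete the first 2 characters.
For "drought", step one produces "xlioabn"; step two turns that into "ioabn".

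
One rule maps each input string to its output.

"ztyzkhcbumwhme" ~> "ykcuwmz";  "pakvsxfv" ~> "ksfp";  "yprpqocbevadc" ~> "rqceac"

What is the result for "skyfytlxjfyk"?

Looking at the pairs, the operation is to move the first character to the end, then keep every other character starting from the second (positions 2nd, 4th, 6th, ...).
Working it through for "skyfytlxjfyk": intermediate "kyfytlxjfyks", final "yyljys".

yyljys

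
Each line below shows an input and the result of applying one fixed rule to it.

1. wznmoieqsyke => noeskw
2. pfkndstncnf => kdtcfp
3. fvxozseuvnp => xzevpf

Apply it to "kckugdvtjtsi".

The rule is to keep every other character starting from the first (positions 1st, 3rd, 5th, ...), then move the first character to the end.
"kckugdvtjtsi" → "kgvjsk".

kgvjsk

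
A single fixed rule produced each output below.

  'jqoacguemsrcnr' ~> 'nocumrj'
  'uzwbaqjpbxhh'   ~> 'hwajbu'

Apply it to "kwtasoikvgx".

xtsivk

The rule is to keep every other character starting from the first (positions 1st, 3rd, 5th, ...), then swap the first and last characters.
Applying both steps to "kwtasoikvgx": "ktsivx", then "xtsivk".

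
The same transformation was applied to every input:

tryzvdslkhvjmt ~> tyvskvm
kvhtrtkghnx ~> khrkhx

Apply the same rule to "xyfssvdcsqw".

Looking at the pairs, the operation is to keep every other character starting from the first (positions 1st, 3rd, 5th, ...).
Doing the same to "xyfssvdcsqw": "xfsdsw".

xfsdsw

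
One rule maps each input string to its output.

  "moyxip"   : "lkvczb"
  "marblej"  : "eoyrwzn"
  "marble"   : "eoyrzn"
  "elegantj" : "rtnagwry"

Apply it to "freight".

Each output is the input with this applied: move the first 2 characters to the end (rotate left by 2), then shift every letter 13 places forward in the alphabet (wrapping around) — i.e. ROT13.
Applying that to "freight" gives "rvtugse".

rvtugse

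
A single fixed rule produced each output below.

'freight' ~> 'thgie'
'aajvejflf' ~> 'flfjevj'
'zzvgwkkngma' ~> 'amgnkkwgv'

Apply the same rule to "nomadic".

Each output is the input with this applied: reverse the string, then delete the last 2 characters.
Applying both steps to "nomadic": "cidamon", then "cidam".
(Check on "zzvgwkkngma": → "amgnkkwgvzz" → "amgnkkwgv" ✓)

cidam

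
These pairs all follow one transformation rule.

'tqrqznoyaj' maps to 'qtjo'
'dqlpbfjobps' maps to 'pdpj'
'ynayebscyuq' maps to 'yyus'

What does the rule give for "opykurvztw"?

kowv

The transformation: keep one character in every 3, starting at position 1 (positions 1st, 4th, 7th, ...), then swap each adjacent pair of characters (1↔2, 3↔4, ...).
For "opykurvztw", step one produces "okvw"; step two turns that into "kowv".
(Check on "ynayebscyuq": → "yysu" → "yyus" ✓)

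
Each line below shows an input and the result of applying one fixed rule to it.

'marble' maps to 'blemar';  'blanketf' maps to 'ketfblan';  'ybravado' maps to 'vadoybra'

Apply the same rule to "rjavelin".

elinrjav

What's happening: swap the front and back halves of the string.
On "rjavelin" that produces "elinrjav".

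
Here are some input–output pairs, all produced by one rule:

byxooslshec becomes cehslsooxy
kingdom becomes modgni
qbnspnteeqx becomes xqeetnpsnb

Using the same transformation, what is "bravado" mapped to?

Looking at the pairs, the operation is to delete the first character, then reverse the string.
On "bravado" that produces "odavar".
(Check on "kingdom": → "ingdom" → "modgni" ✓)

odavar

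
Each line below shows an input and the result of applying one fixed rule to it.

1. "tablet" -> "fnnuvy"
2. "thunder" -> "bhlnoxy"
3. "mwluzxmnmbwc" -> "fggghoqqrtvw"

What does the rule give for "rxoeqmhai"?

The transformation: shift every letter 6 places backward in the alphabet (wrapping around), then sort the characters into alphabetical order.
"rxoeqmhai" → "bcgiklruy".
(Check on "tablet": → "nuvfyn" → "fnnuvy" ✓)

bcgiklruy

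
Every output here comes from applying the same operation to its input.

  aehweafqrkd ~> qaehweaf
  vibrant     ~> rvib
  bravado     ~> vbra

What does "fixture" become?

Each output is the input with this applied: delete the last 3 characters, then move the last character to the front.
So "fixture" becomes "tfix".

tfix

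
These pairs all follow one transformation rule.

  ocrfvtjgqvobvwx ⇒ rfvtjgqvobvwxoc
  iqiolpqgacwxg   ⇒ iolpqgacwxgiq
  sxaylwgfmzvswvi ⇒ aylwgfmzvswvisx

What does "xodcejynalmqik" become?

dcejynalmqikxo

Each output is the input with this applied: move the first 2 characters to the end (rotate left by 2).
Doing the same to "xodcejynalmqik": "dcejynalmqikxo".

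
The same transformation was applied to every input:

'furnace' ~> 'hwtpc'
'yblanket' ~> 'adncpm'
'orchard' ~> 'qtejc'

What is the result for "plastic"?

Looking at the pairs, the operation is to delete the last 2 characters, then shift every letter 2 places forward in the alphabet (wrapping around).
Starting from "plastic": after the first operation, "plast"; after the second, "rncuv".

rncuv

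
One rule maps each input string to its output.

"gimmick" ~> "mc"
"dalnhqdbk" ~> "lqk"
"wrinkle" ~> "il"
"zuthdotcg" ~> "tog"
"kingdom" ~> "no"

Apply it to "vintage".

Each output is the input with this applied: keep one character in every 3, starting at position 3 (positions 3rd, 6th, 9th, ...).
"vintage" → "ng".

ng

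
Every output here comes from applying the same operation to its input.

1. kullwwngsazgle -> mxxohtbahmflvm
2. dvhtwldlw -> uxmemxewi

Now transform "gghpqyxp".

Rule — move the first 3 characters to the end (rotate left by 3), then shift every letter 1 place forward in the alphabet (wrapping around).
For "gghpqyxp", step one produces "pqyxpggh"; step two turns that into "qrzyqhhi".

qrzyqhhi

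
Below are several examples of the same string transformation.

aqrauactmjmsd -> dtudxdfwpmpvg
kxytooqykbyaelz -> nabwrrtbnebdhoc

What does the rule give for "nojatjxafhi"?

In each case the input is transformed by: shift every letter 3 places forward in the alphabet (wrapping around).
Doing the same to "nojatjxafhi": "qrmdwmadikl".

qrmdwmadikl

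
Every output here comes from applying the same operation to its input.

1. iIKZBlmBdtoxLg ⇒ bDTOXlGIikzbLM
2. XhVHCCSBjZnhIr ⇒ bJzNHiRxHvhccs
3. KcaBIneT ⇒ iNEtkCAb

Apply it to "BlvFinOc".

In each case the input is transformed by: swap the front and back halves of the string, then flip the case of every letter.
For "BlvFinOc", step one produces "inOcBlvF"; step two turns that into "INoCbLVf".

INoCbLVf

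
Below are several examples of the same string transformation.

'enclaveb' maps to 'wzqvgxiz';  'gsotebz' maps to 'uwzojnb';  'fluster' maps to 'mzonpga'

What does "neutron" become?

ijmopzi

In each case the input is transformed by: shift every letter 5 places backward in the alphabet (wrapping around), then reverse the string.
Applying that to "neutron" gives "ijmopzi".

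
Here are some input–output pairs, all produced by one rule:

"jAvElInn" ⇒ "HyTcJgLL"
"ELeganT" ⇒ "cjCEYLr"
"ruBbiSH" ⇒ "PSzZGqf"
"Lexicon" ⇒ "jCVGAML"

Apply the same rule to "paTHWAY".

NYrfuyw

Looking at the pairs, the operation is to shift every letter 2 places backward in the alphabet (wrapping around), then flip the case of every letter.
On "paTHWAY" that produces "NYrfuyw".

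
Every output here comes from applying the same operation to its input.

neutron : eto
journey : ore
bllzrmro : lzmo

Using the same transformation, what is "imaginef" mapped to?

What's happening: keep every other character starting from the second (positions 2nd, 4th, 6th, ...).
On "imaginef" that produces "mgnf".

mgnf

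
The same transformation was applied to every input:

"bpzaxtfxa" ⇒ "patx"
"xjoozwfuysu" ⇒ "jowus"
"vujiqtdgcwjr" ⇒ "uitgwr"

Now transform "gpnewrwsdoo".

perso

What's happening: keep every other character starting from the second (positions 2nd, 4th, 6th, ...).
So "gpnewrwsdoo" becomes "perso".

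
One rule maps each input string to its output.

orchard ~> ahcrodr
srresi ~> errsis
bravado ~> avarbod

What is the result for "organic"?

nagroci

Each output is the input with this applied: reverse the string, then move the first 2 characters to the end (rotate left by 2).
For "organic" the result is "nagroci".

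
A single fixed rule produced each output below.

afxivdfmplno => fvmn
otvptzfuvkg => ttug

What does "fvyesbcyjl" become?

vsy

Looking at the pairs, the operation is to keep one character in every 3, starting at position 2 (positions 2nd, 5th, 8th, ...).
Doing the same to "fvyesbcyjl": "vsy".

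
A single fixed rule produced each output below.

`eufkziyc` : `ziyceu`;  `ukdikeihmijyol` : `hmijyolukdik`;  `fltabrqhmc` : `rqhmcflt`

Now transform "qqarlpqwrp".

pqwrpqqa

What's happening: swap the front and back halves of the string, then delete the last 2 characters.
Starting from "qqarlpqwrp": after the first operation, "pqwrpqqarl"; after the second, "pqwrpqqa".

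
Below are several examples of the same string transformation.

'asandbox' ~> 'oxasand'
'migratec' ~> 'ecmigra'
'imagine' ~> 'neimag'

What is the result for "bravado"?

dobrav

The transformation: move the last 2 characters to the front (rotate right by 2), then delete the last character.
For "bravado", step one produces "dobrava"; step two turns that into "dobrav".
(Check on "migratec": → "ecmigrat" → "ecmigra" ✓)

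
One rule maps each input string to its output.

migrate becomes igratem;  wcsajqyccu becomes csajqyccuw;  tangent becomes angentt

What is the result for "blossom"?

lossomb

The rule is to move the first character to the end.
On "blossom" that produces "lossomb".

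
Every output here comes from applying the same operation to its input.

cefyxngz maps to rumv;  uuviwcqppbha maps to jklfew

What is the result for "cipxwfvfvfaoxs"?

Rule — keep every other character starting from the first (positions 1st, 3rd, 5th, ...), then shift every letter 11 places backward in the alphabet (wrapping around).
"cipxwfvfvfaoxs" → "cpwvvax" → "relkkpm".

relkkpm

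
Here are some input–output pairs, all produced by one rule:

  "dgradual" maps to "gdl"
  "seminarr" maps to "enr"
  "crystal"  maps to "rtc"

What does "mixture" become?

ium

What's happening: move the first character to the end, then keep one character in every 3, starting at position 1 (positions 1st, 4th, 7th, ...).
Starting from "mixture": after the first operation, "ixturem"; after the second, "ium".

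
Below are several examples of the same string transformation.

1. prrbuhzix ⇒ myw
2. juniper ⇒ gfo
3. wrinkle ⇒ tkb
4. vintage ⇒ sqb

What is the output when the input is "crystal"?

Each output is the input with this applied: keep one character in every 3, starting at position 1 (positions 1st, 4th, 7th, ...), then shift every letter 3 places backward in the alphabet (wrapping around).
For "crystal" the result is "zpi".

zpi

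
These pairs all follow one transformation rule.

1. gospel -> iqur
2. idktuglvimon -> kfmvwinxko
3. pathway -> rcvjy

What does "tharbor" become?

The pattern: delete the last 2 characters, then shift every letter 2 places forward in the alphabet (wrapping around).
On "tharbor": the first step gives "tharb", and the second then gives "vjctd".

vjctd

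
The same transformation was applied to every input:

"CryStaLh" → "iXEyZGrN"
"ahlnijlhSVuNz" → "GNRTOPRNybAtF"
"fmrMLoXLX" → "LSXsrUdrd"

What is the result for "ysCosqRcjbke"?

Rule — flip the case of every letter, then shift every letter 6 places forward in the alphabet (wrapping around).
"ysCosqRcjbke" → "YScOSQrCJBKE" → "EYiUYWxIPHQK".

EYiUYWxIPHQK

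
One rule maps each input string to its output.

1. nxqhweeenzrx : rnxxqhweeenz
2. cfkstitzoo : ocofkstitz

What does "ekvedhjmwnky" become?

keykvedhjmwn

Each output is the input with this applied: swap the first and last characters, then move the last 2 characters to the front (rotate right by 2).
Working it through for "ekvedhjmwnky": intermediate "ykvedhjmwnke", final "keykvedhjmwn".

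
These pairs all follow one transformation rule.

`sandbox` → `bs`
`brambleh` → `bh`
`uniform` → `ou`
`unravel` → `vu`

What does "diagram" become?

rd

The transformation: move the first 2 characters to the end (rotate left by 2), then keep one character in every 3, starting at position 3 (positions 3rd, 6th, 9th, ...).
Starting from "diagram": after the first operation, "agramdi"; after the second, "rd".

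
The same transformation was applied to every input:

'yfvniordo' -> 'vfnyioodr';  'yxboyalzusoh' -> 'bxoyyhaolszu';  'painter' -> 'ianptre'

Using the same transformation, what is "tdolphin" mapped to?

odltpnhi

Looking at the pairs, the operation is to move the first 2 characters to the end (rotate left by 2), then take characters alternately from the front and the back (1st, last, 2nd, 2nd-last, ...).
For "tdolphin", step one produces "olphintd"; step two turns that into "odltpnhi".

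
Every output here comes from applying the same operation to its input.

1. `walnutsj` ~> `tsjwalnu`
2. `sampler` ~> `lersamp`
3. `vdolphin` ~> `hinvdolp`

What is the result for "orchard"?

ardorch

Rule — move the last 3 characters to the front (rotate right by 3).
"orchard" → "ardorch".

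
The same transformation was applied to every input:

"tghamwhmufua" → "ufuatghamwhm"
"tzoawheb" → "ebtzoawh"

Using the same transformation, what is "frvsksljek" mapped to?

jekfrvsksl

What's happening: move the first 2 characters to the end (rotate left by 2), then swap the front and back halves of the string.
Applying both steps to "frvsksljek": "vsksljekfr", then "jekfrvsksl".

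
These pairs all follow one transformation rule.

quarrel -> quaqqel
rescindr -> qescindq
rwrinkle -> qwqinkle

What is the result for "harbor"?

haqboq

Looking at the pairs, the operation is to replace every "r" with "q".
For "harbor" the result is "haqboq".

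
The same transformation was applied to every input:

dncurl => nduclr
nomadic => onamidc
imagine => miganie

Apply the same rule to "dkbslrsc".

kdsbrlcs

The pattern: swap each adjacent pair of characters (1↔2, 3↔4, ...).
Applying that to "dkbslrsc" gives "kdsbrlcs".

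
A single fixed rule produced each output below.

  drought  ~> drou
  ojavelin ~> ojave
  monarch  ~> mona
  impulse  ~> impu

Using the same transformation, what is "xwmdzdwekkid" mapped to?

xwmdzdwek

Looking at the pairs, the operation is to delete the last 3 characters.
So "xwmdzdwekkid" becomes "xwmdzdwek".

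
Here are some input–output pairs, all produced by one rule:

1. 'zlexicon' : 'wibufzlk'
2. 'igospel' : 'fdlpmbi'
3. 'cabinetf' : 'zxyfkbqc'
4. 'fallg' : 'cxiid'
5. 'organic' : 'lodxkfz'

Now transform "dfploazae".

The transformation: shift every letter 3 places backward in the alphabet (wrapping around).
"dfploazae" → "acmilxwxb".

acmilxwxb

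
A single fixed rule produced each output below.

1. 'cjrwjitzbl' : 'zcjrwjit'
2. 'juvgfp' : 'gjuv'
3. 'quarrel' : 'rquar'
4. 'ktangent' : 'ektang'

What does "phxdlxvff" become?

vphxdlx

What's happening: delete the last 2 characters, then move the last character to the front.
Applying both steps to "phxdlxvff": "phxdlxv", then "vphxdlx".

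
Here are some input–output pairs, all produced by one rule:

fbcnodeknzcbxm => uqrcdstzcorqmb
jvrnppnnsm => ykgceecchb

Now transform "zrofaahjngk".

Rule — shift every letter 11 places backward in the alphabet (wrapping around).
Doing the same to "zrofaahjngk": "ogduppwycvz".

ogduppwycvz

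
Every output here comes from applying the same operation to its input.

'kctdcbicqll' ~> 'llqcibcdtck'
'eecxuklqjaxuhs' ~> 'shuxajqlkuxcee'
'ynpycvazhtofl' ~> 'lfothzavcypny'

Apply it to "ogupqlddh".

hddlqpugo

What's happening: reverse the string.
On "ogupqlddh" that produces "hddlqpugo".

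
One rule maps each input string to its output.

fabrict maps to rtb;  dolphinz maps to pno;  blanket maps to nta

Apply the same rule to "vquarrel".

aeq

Rule — move the first 3 characters to the end (rotate left by 3), then keep one character in every 3, starting at position 1 (positions 1st, 4th, 7th, ...).
On "vquarrel": the first step gives "arrelvqu", and the second then gives "aeq".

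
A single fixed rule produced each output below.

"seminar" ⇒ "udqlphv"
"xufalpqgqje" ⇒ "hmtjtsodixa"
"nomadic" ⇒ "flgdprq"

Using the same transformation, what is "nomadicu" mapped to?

Each output is the input with this applied: shift every letter 3 places forward in the alphabet (wrapping around), then reverse the string.
For "nomadicu" the result is "xflgdprq".

xflgdprq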